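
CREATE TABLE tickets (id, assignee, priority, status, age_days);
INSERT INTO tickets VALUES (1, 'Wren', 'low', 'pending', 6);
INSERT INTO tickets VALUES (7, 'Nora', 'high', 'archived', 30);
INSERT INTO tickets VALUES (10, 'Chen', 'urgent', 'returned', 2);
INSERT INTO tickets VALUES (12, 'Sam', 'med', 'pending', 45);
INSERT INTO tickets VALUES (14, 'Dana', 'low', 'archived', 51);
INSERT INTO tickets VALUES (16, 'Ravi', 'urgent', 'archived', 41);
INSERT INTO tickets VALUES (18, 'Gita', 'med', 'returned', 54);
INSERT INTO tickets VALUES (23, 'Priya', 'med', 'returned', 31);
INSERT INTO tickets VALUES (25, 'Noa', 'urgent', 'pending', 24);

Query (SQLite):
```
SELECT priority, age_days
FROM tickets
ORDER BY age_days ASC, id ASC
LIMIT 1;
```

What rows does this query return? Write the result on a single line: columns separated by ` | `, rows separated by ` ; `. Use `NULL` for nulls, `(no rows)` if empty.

Sort by age_days asc, tiebreak id asc: (2, id=10), (6, id=1), (24, id=25), (30, id=7) …. Take first 1.

urgent | 2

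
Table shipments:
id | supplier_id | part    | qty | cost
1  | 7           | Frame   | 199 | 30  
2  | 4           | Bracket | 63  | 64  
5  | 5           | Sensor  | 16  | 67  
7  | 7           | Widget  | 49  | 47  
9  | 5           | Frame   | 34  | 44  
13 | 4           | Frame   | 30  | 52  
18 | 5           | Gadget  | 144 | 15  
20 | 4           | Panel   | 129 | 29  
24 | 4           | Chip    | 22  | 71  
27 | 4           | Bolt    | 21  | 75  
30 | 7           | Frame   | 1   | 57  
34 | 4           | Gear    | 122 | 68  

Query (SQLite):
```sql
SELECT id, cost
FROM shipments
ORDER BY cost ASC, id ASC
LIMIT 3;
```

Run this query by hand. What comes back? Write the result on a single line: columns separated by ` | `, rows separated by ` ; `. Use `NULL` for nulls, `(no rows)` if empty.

18 | 15 ; 20 | 29 ; 1 | 30

Sort by cost asc, tiebreak id asc: (15, id=18), (29, id=20), (30, id=1), (44, id=9), (47, id=7), (52, id=13) …. Take first 3.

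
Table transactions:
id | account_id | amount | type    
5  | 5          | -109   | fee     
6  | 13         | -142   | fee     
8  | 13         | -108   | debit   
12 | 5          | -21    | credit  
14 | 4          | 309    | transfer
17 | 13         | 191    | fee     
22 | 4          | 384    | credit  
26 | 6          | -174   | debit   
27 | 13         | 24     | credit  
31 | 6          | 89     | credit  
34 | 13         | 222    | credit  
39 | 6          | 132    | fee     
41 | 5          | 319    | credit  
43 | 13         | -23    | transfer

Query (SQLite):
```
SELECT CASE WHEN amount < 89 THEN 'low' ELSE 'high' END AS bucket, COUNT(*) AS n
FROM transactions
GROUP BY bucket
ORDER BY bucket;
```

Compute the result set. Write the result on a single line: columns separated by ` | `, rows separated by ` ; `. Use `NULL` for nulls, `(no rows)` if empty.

high | 7 ; low | 7

Bucket rows by amount < 89 → 'low' else 'high'; count each bucket.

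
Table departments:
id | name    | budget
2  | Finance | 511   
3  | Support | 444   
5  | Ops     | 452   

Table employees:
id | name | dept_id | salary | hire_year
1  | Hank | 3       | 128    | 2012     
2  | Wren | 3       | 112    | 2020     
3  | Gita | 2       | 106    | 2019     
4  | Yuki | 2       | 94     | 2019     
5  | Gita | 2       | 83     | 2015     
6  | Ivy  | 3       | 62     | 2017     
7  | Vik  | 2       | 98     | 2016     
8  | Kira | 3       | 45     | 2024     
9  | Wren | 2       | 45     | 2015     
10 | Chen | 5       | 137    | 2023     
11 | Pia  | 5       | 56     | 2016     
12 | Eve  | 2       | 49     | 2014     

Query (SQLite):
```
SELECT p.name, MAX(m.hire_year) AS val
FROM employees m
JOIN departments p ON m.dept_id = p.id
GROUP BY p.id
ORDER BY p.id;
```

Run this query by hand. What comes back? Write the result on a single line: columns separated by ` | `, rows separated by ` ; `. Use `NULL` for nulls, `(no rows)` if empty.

Join each employees row to its departments via dept_id.
Group joined rows by departments.id; compute MAX(m.hire_year) per group.
  2: ids {3, 4, 5, 7, 9, 12} → MAX(m.hire_year)=2019
  3: ids {1, 2, 6, 8} → MAX(m.hire_year)=2024
  5: ids {10, 11} → MAX(m.hire_year)=2023

Finance | 2019 ; Support | 2024 ; Ops | 2023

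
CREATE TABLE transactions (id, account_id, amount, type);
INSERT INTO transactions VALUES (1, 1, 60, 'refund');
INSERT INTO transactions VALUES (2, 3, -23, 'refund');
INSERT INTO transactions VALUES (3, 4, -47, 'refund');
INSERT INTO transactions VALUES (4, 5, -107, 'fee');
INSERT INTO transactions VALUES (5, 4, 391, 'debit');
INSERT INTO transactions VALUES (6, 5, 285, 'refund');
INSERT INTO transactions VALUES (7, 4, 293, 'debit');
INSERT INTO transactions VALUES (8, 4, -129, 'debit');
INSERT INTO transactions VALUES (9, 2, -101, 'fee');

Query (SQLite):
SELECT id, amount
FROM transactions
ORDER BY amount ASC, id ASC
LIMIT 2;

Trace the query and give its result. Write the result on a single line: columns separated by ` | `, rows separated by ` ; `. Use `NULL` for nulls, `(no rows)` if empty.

Sort by amount asc, tiebreak id asc: (-129, id=8), (-107, id=4), (-101, id=9), (-47, id=3), (-23, id=2) …. Take first 2.

8 | -129 ; 4 | -107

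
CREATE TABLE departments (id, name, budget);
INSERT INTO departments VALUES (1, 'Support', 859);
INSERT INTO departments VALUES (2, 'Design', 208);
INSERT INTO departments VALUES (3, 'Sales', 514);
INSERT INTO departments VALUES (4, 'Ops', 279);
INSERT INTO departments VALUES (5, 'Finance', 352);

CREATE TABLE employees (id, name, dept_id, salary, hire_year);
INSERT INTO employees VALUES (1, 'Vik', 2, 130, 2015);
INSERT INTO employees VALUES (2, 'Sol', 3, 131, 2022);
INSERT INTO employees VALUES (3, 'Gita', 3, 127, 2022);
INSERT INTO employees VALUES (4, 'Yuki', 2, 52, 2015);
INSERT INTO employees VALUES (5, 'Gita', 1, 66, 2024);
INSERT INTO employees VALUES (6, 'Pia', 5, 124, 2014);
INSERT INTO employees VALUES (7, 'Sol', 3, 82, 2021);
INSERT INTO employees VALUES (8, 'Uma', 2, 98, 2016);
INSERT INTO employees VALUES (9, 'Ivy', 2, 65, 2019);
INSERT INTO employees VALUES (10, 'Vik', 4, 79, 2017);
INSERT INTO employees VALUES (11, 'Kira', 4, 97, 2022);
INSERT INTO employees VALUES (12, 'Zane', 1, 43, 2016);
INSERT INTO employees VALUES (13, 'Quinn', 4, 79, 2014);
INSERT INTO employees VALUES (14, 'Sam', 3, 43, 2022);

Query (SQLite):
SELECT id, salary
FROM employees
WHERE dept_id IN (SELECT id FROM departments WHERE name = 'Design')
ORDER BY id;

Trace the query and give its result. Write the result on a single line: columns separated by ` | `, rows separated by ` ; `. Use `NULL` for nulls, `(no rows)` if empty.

Inner query: departments.id where name = 'Design'.
Outer: keep employees rows whose dept_id is in that set.
Inner query → {2}

1 | 130 ; 4 | 52 ; 8 | 98 ; 9 | 65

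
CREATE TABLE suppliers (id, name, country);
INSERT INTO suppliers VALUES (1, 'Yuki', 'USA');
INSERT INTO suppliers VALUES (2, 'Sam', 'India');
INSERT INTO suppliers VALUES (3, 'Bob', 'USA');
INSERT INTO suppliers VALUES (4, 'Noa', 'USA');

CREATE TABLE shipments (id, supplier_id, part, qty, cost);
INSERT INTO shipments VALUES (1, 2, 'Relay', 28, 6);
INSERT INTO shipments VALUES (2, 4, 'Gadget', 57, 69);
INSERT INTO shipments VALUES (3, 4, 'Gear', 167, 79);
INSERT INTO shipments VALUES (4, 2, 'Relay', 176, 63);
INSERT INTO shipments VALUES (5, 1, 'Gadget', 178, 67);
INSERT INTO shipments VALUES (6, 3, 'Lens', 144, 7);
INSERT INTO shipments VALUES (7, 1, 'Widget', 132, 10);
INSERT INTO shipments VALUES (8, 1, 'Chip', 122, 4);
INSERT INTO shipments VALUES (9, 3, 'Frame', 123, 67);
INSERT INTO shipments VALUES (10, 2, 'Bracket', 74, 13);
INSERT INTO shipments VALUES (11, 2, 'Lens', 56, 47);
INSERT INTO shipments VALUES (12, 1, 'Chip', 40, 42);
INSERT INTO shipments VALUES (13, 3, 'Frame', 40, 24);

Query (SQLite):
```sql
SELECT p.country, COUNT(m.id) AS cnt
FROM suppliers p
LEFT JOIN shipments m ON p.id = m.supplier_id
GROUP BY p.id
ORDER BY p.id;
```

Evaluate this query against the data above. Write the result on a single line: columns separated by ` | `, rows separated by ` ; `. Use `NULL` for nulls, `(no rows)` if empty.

USA | 4 ; India | 4 ; USA | 3 ; USA | 2

LEFT JOIN keeps every suppliers row; unmatched ones get NULL for shipments columns.
Group by suppliers.id and compute COUNT(m.id). COUNT(col) of an all-NULL group is 0.
  1: ids {5, 7, 8, 12} → COUNT(m.id)=4
  2: ids {1, 4, 10, 11} → COUNT(m.id)=4
  3: ids {6, 9, 13} → COUNT(m.id)=3
  4: ids {2, 3} → COUNT(m.id)=2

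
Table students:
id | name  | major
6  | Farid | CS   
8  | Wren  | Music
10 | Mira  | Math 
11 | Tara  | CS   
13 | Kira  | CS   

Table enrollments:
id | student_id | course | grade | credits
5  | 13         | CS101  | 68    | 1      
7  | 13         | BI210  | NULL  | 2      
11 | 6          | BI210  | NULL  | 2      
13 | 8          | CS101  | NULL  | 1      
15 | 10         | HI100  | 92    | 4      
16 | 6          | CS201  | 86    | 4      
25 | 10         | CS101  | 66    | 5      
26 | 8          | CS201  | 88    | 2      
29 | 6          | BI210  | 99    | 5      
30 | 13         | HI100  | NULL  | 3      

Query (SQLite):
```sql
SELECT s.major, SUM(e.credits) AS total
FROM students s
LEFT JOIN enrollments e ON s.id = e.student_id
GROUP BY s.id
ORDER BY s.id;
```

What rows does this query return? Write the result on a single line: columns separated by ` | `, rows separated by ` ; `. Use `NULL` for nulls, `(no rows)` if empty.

CS | 11 ; Music | 3 ; Math | 9 ; CS | NULL ; CS | 6

LEFT JOIN keeps every students row; unmatched ones get NULL for enrollments columns.
Group by students.id and compute SUM(e.credits). SUM over an all-NULL group is NULL.
  6: ids {11, 16, 29} → SUM(e.credits)=11
  8: ids {13, 26} → SUM(e.credits)=3
  10: ids {15, 25} → SUM(e.credits)=9
  11: ids {—} → SUM(e.credits)=NULL
  13: ids {5, 7, 30} → SUM(e.credits)=6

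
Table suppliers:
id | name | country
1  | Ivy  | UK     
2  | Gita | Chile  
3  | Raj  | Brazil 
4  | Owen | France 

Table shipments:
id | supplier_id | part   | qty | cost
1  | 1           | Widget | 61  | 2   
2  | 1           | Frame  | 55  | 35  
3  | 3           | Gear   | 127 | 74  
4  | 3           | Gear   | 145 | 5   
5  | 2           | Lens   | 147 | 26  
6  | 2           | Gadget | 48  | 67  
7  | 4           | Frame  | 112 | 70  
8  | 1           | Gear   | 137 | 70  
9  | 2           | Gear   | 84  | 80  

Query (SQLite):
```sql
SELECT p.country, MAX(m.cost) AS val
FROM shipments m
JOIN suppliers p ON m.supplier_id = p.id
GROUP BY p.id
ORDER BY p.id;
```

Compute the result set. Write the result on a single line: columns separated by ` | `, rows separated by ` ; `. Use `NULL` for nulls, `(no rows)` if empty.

Join each shipments row to its suppliers via supplier_id.
Group joined rows by suppliers.id; compute MAX(m.cost) per group.
  1: ids {1, 2, 8} → MAX(m.cost)=70
  2: ids {5, 6, 9} → MAX(m.cost)=80
  3: ids {3, 4} → MAX(m.cost)=74
  4: ids {7} → MAX(m.cost)=70

UK | 70 ; Chile | 80 ; Brazil | 74 ; France | 70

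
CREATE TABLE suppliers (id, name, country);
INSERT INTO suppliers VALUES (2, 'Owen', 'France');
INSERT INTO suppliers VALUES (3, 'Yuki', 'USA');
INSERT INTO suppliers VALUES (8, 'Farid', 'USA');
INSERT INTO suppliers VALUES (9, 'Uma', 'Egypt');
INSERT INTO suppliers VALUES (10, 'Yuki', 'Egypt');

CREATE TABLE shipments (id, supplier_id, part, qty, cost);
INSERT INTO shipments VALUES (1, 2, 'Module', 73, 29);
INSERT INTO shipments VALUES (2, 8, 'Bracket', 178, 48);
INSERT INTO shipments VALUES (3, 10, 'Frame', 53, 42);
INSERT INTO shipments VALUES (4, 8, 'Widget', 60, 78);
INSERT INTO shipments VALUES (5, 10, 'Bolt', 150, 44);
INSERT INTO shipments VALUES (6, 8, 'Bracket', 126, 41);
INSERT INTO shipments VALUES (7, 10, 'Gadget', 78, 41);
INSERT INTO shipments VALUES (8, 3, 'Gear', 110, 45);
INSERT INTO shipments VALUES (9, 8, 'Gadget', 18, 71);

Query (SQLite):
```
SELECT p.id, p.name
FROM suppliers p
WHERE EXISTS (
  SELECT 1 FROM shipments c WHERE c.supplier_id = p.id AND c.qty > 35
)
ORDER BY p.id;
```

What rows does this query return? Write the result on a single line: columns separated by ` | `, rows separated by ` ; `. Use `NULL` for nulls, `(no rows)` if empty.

For each suppliers row, check whether any shipments with matching supplier_id has qty > 35.
Keep rows where that is true.

2 | Owen ; 3 | Yuki ; 8 | Farid ; 10 | Yuki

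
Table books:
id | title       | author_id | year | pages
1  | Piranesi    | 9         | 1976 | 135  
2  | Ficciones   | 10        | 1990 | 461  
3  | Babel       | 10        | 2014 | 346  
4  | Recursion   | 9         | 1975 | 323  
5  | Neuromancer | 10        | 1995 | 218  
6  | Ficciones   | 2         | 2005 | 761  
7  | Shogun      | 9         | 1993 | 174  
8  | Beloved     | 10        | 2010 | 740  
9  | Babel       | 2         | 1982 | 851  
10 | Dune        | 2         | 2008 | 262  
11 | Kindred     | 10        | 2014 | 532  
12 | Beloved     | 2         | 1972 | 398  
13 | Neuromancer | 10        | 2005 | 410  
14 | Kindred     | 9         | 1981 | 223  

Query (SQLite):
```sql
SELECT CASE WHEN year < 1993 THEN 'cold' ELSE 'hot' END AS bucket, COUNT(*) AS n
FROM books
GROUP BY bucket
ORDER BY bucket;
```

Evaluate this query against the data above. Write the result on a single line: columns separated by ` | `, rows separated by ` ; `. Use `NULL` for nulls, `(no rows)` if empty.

Bucket rows by year < 1993 → 'cold' else 'hot'; count each bucket.

cold | 6 ; hot | 8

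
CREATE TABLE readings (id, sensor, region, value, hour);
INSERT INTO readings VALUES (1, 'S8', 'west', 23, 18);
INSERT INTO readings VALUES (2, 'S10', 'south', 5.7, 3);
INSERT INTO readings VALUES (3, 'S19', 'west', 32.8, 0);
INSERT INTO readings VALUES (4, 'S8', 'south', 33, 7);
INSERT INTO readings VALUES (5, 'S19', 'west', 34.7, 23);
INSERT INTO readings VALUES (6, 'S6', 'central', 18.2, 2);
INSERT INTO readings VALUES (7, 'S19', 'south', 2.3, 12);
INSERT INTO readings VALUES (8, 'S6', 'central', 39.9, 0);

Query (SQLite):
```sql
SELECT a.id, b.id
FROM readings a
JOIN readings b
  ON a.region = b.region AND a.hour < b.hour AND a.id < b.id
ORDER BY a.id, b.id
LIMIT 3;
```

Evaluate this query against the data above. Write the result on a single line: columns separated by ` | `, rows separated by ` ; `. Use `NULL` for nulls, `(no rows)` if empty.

1 | 5 ; 2 | 4 ; 2 | 7

Pairs (a,b) with same region, a.hour < b.hour, a.id < b.id.
region groups: central:{6,8} south:{2,4,7} west:{1,3,5}
Ordered by (a.id, b.id); first 3.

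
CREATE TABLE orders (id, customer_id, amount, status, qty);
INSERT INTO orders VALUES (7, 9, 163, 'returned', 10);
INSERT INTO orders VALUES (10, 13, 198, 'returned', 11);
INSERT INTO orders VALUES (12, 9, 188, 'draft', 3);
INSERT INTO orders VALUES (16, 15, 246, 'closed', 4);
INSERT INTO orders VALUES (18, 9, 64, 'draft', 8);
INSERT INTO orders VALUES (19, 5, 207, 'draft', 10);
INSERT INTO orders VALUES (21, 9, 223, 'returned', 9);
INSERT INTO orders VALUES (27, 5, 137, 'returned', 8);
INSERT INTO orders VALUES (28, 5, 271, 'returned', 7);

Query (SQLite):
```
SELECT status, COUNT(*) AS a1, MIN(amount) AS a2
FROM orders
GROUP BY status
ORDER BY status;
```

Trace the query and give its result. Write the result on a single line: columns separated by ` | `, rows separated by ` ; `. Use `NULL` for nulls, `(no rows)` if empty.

closed | 1 | 246 ; draft | 3 | 64 ; returned | 5 | 137

Group orders by status.
Per group compute: COUNT(*), MIN(amount).
  closed: ids {16} → COUNT(*)=1, MIN(amount)=246
  draft: ids {12, 18, 19} → COUNT(*)=3, MIN(amount)=64
  returned: ids {7, 10, 21, 27, 28} → COUNT(*)=5, MIN(amount)=137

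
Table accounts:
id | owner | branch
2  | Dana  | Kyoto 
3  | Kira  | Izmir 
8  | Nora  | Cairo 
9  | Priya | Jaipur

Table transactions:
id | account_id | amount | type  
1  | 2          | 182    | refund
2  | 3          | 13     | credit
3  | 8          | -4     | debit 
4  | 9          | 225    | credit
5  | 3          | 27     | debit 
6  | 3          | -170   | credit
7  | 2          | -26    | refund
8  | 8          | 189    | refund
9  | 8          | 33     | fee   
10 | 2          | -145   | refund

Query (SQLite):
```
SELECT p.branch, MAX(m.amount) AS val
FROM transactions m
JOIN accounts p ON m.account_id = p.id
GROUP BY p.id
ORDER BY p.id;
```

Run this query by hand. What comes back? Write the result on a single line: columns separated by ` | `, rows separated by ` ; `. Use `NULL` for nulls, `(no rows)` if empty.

Join each transactions row to its accounts via account_id.
Group joined rows by accounts.id; compute MAX(m.amount) per group.
  2: ids {1, 7, 10} → MAX(m.amount)=182
  3: ids {2, 5, 6} → MAX(m.amount)=27
  8: ids {3, 8, 9} → MAX(m.amount)=189
  9: ids {4} → MAX(m.amount)=225

Kyoto | 182 ; Izmir | 27 ; Cairo | 189 ; Jaipur | 225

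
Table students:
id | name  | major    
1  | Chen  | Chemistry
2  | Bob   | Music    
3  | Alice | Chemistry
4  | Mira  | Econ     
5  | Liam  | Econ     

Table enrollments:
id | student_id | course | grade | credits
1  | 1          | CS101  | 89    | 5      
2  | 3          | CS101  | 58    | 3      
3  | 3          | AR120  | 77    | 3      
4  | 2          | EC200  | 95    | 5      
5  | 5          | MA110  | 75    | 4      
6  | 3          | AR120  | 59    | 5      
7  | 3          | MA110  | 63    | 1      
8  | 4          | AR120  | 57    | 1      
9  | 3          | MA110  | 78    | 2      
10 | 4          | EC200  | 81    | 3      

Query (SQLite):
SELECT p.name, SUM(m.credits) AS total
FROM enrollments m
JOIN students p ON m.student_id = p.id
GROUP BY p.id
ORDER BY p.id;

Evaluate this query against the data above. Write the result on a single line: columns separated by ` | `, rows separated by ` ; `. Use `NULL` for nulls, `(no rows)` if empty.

Join each enrollments row to its students via student_id.
Group joined rows by students.id; compute SUM(m.credits) per group.
  1: ids {1} → SUM(m.credits)=5
  2: ids {4} → SUM(m.credits)=5
  3: ids {2, 3, 6, 7, 9} → SUM(m.credits)=14
  4: ids {8, 10} → SUM(m.credits)=4
  5: ids {5} → SUM(m.credits)=4

Chen | 5 ; Bob | 5 ; Alice | 14 ; Mira | 4 ; Liam | 4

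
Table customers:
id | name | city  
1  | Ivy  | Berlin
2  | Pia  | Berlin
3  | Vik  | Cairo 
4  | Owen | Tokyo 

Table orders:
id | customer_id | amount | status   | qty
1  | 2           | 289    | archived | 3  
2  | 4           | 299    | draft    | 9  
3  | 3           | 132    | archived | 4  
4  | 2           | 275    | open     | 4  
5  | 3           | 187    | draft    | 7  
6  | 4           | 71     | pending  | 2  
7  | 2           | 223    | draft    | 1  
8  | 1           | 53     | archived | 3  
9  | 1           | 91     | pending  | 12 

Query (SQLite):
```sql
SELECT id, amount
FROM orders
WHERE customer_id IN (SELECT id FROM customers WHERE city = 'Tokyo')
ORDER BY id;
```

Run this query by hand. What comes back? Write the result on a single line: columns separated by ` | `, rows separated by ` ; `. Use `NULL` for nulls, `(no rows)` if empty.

2 | 299 ; 6 | 71

Inner query: customers.id where city = 'Tokyo'.
Outer: keep orders rows whose customer_id is in that set.
Inner query → {4}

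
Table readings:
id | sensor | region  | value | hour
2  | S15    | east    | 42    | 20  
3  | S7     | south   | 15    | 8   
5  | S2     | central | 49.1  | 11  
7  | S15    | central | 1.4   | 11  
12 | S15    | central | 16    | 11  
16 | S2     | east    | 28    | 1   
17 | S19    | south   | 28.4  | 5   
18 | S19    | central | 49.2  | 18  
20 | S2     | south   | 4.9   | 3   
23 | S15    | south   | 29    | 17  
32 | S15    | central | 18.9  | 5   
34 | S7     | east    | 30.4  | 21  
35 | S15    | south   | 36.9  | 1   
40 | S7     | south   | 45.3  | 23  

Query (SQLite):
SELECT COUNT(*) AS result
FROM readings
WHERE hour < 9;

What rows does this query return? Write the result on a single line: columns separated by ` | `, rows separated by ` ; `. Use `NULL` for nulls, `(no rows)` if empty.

Rows where hour < 9 → hour values: [8, 1, 5, 3, 5, 1].
COUNT(*) counts rows → 6.

6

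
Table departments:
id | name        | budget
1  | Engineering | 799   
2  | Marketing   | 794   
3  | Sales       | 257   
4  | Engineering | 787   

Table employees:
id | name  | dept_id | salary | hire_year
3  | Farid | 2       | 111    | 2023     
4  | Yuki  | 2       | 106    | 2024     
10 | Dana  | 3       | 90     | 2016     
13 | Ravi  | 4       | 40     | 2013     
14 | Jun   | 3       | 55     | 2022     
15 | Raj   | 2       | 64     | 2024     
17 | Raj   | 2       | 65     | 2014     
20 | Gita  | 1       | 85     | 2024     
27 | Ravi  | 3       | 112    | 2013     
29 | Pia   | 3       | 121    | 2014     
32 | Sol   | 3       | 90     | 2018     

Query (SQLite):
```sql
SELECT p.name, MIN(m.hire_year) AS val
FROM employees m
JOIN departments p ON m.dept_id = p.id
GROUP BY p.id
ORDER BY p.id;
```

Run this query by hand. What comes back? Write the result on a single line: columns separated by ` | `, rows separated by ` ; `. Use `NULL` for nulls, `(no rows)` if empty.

Join each employees row to its departments via dept_id.
Group joined rows by departments.id; compute MIN(m.hire_year) per group.
  1: ids {20} → MIN(m.hire_year)=2024
  2: ids {3, 4, 15, 17} → MIN(m.hire_year)=2014
  3: ids {10, 14, 27, 29, 32} → MIN(m.hire_year)=2013
  4: ids {13} → MIN(m.hire_year)=2013

Engineering | 2024 ; Marketing | 2014 ; Sales | 2013 ; Engineering | 2013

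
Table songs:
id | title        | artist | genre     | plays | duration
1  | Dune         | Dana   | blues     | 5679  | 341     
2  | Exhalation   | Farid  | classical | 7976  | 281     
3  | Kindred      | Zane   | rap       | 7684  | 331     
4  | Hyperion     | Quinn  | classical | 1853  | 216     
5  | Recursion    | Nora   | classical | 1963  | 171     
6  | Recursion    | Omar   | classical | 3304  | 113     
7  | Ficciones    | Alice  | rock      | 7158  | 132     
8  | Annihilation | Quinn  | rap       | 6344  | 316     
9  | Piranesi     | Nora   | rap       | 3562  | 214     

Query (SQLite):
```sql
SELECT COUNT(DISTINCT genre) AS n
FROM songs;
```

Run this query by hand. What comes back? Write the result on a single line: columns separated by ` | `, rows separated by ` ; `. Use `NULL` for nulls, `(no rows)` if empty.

4

Count distinct non-NULL genre values.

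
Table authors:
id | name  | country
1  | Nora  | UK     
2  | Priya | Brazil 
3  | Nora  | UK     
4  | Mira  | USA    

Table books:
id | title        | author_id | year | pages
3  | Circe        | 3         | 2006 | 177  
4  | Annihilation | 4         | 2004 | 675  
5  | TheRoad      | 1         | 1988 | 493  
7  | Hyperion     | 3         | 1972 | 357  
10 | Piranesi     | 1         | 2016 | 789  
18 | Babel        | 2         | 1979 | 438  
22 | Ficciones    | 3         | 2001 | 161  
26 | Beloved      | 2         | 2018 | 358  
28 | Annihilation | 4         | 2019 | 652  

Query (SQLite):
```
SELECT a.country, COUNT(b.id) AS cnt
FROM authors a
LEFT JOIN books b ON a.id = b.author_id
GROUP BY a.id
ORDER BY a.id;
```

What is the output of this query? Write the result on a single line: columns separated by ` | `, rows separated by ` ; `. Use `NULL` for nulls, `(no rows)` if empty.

UK | 2 ; Brazil | 2 ; UK | 3 ; USA | 2

LEFT JOIN keeps every authors row; unmatched ones get NULL for books columns.
Group by authors.id and compute COUNT(b.id). COUNT(col) of an all-NULL group is 0.
  1: ids {5, 10} → COUNT(b.id)=2
  2: ids {18, 26} → COUNT(b.id)=2
  3: ids {3, 7, 22} → COUNT(b.id)=3
  4: ids {4, 28} → COUNT(b.id)=2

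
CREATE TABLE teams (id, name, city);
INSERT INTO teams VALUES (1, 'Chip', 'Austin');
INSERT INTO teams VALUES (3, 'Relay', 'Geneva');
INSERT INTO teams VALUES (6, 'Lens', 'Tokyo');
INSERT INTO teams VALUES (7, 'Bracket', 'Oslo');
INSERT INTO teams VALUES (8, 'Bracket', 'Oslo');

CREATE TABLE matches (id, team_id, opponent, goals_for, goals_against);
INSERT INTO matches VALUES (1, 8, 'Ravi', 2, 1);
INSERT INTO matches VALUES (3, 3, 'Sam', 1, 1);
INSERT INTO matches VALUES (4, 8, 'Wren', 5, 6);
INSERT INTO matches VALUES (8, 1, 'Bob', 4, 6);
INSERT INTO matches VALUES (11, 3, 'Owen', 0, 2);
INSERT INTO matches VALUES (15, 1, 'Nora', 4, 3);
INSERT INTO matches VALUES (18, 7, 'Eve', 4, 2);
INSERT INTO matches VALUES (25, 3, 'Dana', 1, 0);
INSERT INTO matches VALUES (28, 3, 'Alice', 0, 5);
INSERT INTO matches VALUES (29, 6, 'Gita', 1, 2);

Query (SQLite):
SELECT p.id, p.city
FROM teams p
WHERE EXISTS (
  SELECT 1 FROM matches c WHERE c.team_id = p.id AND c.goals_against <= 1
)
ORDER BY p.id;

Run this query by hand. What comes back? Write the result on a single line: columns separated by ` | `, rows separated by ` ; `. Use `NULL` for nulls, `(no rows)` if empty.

3 | Geneva ; 8 | Oslo

For each teams row, check whether any matches with matching team_id has goals_against <= 1.
Keep rows where that is true.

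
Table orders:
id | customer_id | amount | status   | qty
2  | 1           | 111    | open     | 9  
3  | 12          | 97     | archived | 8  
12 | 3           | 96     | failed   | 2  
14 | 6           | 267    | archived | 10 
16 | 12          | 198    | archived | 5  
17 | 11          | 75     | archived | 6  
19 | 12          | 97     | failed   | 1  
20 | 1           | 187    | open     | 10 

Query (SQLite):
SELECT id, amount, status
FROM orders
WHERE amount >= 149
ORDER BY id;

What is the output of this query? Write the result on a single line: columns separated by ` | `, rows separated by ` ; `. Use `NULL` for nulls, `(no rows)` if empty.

amount >= 149: ids {14, 16, 20}

14 | 267 | archived ; 16 | 198 | archived ; 20 | 187 | open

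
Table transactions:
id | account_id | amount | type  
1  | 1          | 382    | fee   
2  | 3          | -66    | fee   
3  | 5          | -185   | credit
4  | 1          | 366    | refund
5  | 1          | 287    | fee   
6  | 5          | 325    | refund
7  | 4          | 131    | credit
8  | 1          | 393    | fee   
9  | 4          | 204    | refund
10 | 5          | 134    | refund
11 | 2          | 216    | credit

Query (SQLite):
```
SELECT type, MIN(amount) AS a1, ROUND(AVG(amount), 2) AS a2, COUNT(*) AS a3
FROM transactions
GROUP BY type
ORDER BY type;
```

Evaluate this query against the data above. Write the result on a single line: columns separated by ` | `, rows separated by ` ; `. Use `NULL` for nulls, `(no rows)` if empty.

Group transactions by type.
Per group compute: MIN(amount), ROUND(AVG(amount), 2), COUNT(*).
  credit: ids {3, 7, 11} → MIN(amount)=-185, ROUND(AVG(amount), 2)=54, COUNT(*)=3
  fee: ids {1, 2, 5, 8} → MIN(amount)=-66, ROUND(AVG(amount), 2)=249, COUNT(*)=4
  refund: ids {4, 6, 9, 10} → MIN(amount)=134, ROUND(AVG(amount), 2)=257.25, COUNT(*)=4

credit | -185 | 54 | 3 ; fee | -66 | 249 | 4 ; refund | 134 | 257.25 | 4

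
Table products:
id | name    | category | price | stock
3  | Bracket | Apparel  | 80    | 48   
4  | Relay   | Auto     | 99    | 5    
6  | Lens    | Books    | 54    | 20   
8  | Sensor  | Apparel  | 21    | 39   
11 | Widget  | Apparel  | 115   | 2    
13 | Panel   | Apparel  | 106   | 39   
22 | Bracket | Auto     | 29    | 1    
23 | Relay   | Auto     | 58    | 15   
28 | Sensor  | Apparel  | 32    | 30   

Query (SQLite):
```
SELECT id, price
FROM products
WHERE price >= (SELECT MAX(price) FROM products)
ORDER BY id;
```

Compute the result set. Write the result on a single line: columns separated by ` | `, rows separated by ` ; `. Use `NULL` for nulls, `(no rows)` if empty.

11 | 115

Scalar subquery: MAX(price) over all products rows = 115.
Keep rows where price >= that value.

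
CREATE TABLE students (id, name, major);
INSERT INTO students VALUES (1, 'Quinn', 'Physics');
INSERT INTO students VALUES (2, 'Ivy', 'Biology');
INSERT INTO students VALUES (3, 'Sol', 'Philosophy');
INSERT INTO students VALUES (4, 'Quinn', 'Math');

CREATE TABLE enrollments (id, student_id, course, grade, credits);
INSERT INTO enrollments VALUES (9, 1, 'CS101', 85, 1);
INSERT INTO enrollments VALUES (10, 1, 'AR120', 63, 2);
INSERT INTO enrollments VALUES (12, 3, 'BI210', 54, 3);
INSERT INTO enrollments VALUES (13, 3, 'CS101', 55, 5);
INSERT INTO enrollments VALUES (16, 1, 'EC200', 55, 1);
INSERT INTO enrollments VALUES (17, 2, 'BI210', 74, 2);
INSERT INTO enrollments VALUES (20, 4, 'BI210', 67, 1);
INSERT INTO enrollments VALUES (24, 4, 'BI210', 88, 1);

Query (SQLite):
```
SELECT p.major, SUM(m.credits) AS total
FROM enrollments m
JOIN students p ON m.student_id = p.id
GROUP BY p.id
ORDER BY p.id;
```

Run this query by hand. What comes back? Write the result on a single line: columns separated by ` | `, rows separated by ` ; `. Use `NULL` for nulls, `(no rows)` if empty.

Join each enrollments row to its students via student_id.
Group joined rows by students.id; compute SUM(m.credits) per group.
  1: ids {9, 10, 16} → SUM(m.credits)=4
  2: ids {17} → SUM(m.credits)=2
  3: ids {12, 13} → SUM(m.credits)=8
  4: ids {20, 24} → SUM(m.credits)=2

Physics | 4 ; Biology | 2 ; Philosophy | 8 ; Math | 2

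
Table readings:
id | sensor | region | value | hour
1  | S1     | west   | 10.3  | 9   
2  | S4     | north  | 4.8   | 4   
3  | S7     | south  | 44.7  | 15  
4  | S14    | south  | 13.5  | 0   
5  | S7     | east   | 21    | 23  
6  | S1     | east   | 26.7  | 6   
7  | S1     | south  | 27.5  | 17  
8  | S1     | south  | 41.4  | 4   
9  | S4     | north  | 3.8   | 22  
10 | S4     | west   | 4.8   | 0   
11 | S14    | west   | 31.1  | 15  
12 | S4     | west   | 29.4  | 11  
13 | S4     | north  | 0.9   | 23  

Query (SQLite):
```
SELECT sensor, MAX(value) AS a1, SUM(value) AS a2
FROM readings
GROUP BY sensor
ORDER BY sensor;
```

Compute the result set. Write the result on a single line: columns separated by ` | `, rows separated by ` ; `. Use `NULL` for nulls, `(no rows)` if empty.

Group readings by sensor.
Per group compute: MAX(value), SUM(value).
  S1: ids {1, 6, 7, 8} → MAX(value)=41.4, SUM(value)=105.9
  S14: ids {4, 11} → MAX(value)=31.1, SUM(value)=44.6
  S4: ids {2, 9, 10, 12, 13} → MAX(value)=29.4, SUM(value)=43.7
  S7: ids {3, 5} → MAX(value)=44.7, SUM(value)=65.7

S1 | 41.4 | 105.9 ; S14 | 31.1 | 44.6 ; S4 | 29.4 | 43.7 ; S7 | 44.7 | 65.7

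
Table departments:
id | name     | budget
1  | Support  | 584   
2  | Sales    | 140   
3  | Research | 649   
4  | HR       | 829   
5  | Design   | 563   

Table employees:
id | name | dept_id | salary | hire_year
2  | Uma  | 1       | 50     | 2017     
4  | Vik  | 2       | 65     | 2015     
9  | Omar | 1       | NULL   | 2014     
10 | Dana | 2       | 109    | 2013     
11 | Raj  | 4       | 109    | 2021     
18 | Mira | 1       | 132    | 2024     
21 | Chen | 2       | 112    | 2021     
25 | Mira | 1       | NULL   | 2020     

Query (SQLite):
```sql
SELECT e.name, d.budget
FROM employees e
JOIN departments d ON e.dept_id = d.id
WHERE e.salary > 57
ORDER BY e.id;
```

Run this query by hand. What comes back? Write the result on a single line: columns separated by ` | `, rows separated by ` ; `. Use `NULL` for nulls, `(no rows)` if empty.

Vik | 140 ; Dana | 140 ; Raj | 829 ; Mira | 584 ; Chen | 140

Each employees row matches the departments row where dept_id = departments.id.
Then keep rows with e.salary > 57.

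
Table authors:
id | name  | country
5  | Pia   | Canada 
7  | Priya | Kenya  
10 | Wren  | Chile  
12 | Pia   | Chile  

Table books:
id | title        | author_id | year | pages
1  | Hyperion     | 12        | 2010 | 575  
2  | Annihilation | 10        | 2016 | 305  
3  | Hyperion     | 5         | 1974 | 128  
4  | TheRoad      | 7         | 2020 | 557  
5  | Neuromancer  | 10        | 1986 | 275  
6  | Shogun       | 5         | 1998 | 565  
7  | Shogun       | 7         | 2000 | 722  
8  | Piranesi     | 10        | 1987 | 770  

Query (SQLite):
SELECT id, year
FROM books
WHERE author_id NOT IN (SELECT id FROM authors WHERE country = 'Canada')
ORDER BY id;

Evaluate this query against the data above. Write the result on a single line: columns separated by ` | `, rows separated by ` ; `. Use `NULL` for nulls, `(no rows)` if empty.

Inner query: authors.id where country = 'Canada'.
Outer: keep books rows whose author_id is not in that set.
Inner query → {5}

1 | 2010 ; 2 | 2016 ; 4 | 2020 ; 5 | 1986 ; 7 | 2000 ; 8 | 1987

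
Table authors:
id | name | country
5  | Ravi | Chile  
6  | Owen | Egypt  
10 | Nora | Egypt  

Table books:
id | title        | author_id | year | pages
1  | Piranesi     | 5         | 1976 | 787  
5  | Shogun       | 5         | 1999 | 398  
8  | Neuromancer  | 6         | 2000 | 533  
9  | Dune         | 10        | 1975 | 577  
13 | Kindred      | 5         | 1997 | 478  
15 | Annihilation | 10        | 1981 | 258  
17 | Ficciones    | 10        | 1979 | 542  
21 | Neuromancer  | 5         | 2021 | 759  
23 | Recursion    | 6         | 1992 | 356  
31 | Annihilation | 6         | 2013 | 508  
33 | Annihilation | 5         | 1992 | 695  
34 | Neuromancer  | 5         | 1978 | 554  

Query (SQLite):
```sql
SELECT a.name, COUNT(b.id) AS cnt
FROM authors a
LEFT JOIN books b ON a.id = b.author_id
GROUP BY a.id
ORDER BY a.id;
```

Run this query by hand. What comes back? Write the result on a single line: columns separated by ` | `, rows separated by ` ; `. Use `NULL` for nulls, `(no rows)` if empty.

LEFT JOIN keeps every authors row; unmatched ones get NULL for books columns.
Group by authors.id and compute COUNT(b.id). COUNT(col) of an all-NULL group is 0.
  5: ids {1, 5, 13, 21, 33, 34} → COUNT(b.id)=6
  6: ids {8, 23, 31} → COUNT(b.id)=3
  10: ids {9, 15, 17} → COUNT(b.id)=3

Ravi | 6 ; Owen | 3 ; Nora | 3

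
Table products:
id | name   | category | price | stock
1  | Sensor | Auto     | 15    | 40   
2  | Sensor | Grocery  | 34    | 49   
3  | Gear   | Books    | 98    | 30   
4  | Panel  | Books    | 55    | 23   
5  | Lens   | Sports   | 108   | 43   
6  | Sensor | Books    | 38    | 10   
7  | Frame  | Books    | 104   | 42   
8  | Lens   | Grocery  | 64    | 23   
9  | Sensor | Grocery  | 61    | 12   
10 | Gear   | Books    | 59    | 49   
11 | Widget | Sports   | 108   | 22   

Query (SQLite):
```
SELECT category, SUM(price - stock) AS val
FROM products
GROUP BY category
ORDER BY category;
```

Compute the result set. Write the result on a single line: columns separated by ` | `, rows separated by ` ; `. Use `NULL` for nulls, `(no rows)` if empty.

For each row compute price - stock.
Group by category; take SUM of the expression per group.
  Auto: ids {1} → SUM(price - stock)=-25
  Books: ids {3, 4, 6, 7, 10} → SUM(price - stock)=200
  Grocery: ids {2, 8, 9} → SUM(price - stock)=75
  Sports: ids {5, 11} → SUM(price - stock)=151

Auto | -25 ; Books | 200 ; Grocery | 75 ; Sports | 151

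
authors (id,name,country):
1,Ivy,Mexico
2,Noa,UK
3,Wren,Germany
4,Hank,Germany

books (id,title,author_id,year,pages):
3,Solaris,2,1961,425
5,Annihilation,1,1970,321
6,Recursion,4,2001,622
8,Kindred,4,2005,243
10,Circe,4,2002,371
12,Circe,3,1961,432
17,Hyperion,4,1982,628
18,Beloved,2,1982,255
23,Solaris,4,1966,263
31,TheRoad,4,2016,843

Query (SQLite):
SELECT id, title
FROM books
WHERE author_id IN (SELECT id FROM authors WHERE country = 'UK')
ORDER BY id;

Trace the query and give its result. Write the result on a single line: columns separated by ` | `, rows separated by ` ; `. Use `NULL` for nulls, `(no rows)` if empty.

Inner query: authors.id where country = 'UK'.
Outer: keep books rows whose author_id is in that set.
Inner query → {2}

3 | Solaris ; 18 | Beloved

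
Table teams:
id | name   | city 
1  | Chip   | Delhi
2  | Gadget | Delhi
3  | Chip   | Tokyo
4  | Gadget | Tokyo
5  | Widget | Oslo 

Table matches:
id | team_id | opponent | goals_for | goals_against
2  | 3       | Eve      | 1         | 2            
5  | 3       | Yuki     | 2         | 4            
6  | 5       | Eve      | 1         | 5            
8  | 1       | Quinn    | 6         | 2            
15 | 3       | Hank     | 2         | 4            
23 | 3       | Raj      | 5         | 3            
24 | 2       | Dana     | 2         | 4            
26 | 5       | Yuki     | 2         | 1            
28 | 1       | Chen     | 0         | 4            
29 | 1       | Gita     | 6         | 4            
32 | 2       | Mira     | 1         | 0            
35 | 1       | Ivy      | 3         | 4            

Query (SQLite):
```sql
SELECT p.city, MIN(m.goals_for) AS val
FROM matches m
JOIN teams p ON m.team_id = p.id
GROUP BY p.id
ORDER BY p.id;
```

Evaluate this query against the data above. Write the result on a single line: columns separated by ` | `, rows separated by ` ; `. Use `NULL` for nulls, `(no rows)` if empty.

Delhi | 0 ; Delhi | 1 ; Tokyo | 1 ; Oslo | 1

Join each matches row to its teams via team_id.
Group joined rows by teams.id; compute MIN(m.goals_for) per group.
  1: ids {8, 28, 29, 35} → MIN(m.goals_for)=0
  2: ids {24, 32} → MIN(m.goals_for)=1
  3: ids {2, 5, 15, 23} → MIN(m.goals_for)=1
  5: ids {6, 26} → MIN(m.goals_for)=1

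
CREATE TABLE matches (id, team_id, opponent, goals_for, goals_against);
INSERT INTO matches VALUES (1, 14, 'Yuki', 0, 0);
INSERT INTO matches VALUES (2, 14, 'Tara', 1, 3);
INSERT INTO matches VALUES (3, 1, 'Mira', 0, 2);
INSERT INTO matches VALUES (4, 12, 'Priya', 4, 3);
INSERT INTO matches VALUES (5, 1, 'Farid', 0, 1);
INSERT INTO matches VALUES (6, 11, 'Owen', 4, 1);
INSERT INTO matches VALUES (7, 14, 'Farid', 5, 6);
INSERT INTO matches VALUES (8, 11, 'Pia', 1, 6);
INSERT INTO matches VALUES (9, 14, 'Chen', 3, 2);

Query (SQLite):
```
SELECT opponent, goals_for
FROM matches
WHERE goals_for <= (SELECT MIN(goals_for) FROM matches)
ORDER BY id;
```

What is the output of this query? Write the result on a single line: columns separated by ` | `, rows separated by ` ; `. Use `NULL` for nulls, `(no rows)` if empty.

Yuki | 0 ; Mira | 0 ; Farid | 0

Scalar subquery: MIN(goals_for) over all matches rows = 0.
Keep rows where goals_for <= that value.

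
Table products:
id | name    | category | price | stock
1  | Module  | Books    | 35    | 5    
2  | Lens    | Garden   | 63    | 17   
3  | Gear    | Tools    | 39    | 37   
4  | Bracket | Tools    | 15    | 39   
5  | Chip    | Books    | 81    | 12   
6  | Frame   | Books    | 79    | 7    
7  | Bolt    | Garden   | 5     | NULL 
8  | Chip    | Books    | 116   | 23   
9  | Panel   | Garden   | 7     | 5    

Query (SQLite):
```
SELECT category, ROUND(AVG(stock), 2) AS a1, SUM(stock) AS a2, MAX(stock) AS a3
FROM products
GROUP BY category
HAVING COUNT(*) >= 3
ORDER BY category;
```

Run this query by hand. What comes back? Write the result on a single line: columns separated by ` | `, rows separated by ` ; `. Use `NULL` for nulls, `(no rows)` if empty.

Books | 11.75 | 47 | 23 ; Garden | 11 | 22 | 17

Group products by category.
Per group compute: ROUND(AVG(stock), 2), SUM(stock), MAX(stock).
HAVING: drop groups with fewer than 3 rows.
  Books: ids {1, 5, 6, 8} → ROUND(AVG(stock), 2)=11.75, SUM(stock)=47, MAX(stock)=23
  Garden: ids {2, 7, 9} → ROUND(AVG(stock), 2)=11, SUM(stock)=22, MAX(stock)=17
  Tools: ids {3, 4} → ROUND(AVG(stock), 2)=38, SUM(stock)=76, MAX(stock)=39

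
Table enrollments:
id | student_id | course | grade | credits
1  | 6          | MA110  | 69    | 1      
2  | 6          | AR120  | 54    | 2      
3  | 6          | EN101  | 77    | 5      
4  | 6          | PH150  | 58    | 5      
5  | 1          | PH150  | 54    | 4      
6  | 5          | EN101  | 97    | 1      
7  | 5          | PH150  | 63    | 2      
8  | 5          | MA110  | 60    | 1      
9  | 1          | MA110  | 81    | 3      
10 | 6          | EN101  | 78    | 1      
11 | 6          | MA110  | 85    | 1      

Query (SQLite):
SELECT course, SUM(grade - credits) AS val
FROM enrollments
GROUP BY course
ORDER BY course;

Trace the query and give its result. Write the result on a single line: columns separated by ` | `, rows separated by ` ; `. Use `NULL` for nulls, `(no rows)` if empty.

AR120 | 52 ; EN101 | 245 ; MA110 | 289 ; PH150 | 164

For each row compute grade - credits.
Group by course; take SUM of the expression per group.
  AR120: ids {2} → SUM(grade - credits)=52
  EN101: ids {3, 6, 10} → SUM(grade - credits)=245
  MA110: ids {1, 8, 9, 11} → SUM(grade - credits)=289
  PH150: ids {4, 5, 7} → SUM(grade - credits)=164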